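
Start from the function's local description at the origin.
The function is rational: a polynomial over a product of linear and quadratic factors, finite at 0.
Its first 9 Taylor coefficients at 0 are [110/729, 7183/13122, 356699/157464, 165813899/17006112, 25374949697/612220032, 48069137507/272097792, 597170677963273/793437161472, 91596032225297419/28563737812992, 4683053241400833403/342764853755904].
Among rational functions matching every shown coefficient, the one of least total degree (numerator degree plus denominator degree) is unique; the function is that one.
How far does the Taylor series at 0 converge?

No rational of total degree below 7 reproduces all 9 coefficients; solving the [2/5] Pade equations on them gives f(k) = (-38*k**2/33 + 17*k/36 + 5/4)/((k + 9/4)**3*(k**2 - 10*k/3 + 8/11)), whose expansion matches every shown term.
Denominator factor (k + 9/4)^3: pole of order 3 at -9/4, modulus 9/4.
Denominator factor (k**2 - 10*k/3 + 8/11): discriminant 812/99, real irrational roots 5/3 + (1/33)*sqrt(2233) and 5/3 - (1/33)*sqrt(2233); poles of order 1, moduli 5/3 + (1/33)*sqrt(2233) and 5/3 - (1/33)*sqrt(2233).
The radius of convergence is the smallest modulus among the singular points: 5/3 - (1/33)*sqrt(2233).

The radius of convergence is 5/3 - (1/33)*sqrt(2233).


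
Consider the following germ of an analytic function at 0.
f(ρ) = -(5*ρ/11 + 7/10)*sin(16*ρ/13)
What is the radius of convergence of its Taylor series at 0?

The factor -sin(16*ρ/13) is entire and contributes no finite singular point.
The polynomial part has no poles.
No finite singular points: the Taylor series at 0 converges everywhere.

The radius of convergence is infinite.


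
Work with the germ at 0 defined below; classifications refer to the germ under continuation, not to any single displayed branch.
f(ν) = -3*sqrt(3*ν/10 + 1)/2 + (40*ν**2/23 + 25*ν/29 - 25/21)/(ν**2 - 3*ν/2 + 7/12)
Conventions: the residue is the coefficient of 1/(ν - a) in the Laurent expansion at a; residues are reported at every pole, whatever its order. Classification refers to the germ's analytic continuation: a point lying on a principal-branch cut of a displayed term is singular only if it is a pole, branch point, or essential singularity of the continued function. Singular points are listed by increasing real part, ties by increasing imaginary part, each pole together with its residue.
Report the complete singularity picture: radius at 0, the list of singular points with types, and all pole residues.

Radius of convergence at 0: (1/6)*sqrt(21).
At -10/3: an algebraic (square-root) branch point.
At (3/4) - ((1/12)*sqrt(3))*i: a pole of order 1; residue (2315/1334) + ((7435/9338)*sqrt(3))*i.
At (3/4) + ((1/12)*sqrt(3))*i: a pole of order 1; residue (2315/1334) - ((7435/9338)*sqrt(3))*i.

Denominator factor (ν**2 - 3*ν/2 + 7/12): discriminant -1/12, complex-conjugate roots (3/4) + ((1/12)*sqrt(3))*i and (3/4) - ((1/12)*sqrt(3))*i; poles of order 1, moduli (1/6)*sqrt(21) and (1/6)*sqrt(21).
Branch term (-3/2)*sqrt(1 - ν/(-10/3)): its argument vanishes at ν = -10/3, a square-root branch point, modulus 10/3.
The radius of convergence is the smallest modulus among the singular points: (1/6)*sqrt(21).
The branch term is analytic at (3/4) - ((1/12)*sqrt(3))*i and contributes nothing to the residue; only the rational part matters.
The factor ν**2 - 3*ν/2 + 7/12 splits as (ν - a)(ν - a') with a = (3/4) - ((1/12)*sqrt(3))*i, a' = (3/4) + ((1/12)*sqrt(3))*i. At the order-1 pole a set g(ν) = (ν - a)*(rational part) = [40*ν**2/23 + 25*ν/29 - 25/21] / (ν - a').
Simple pole: residue = g(a) at a = (3/4) - ((1/12)*sqrt(3))*i, which is (2315/1334) + ((7435/9338)*sqrt(3))*i.
The branch term is analytic at (3/4) + ((1/12)*sqrt(3))*i and contributes nothing to the residue; only the rational part matters.
The factor ν**2 - 3*ν/2 + 7/12 splits as (ν - a)(ν - a') with a = (3/4) + ((1/12)*sqrt(3))*i, a' = (3/4) - ((1/12)*sqrt(3))*i. At the order-1 pole a set g(ν) = (ν - a)*(rational part) = [40*ν**2/23 + 25*ν/29 - 25/21] / (ν - a').
Simple pole: residue = g(a) at a = (3/4) + ((1/12)*sqrt(3))*i, which is (2315/1334) - ((7435/9338)*sqrt(3))*i.
List the singular points by increasing real part (a conjugate pair: the negative imaginary part first).


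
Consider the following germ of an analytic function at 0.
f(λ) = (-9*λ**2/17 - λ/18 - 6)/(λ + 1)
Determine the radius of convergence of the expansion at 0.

Denominator factor (λ + 1): pole of order 1 at -1, modulus 1.
The radius of convergence is the smallest modulus among the singular points: 1.

The radius of convergence is 1.


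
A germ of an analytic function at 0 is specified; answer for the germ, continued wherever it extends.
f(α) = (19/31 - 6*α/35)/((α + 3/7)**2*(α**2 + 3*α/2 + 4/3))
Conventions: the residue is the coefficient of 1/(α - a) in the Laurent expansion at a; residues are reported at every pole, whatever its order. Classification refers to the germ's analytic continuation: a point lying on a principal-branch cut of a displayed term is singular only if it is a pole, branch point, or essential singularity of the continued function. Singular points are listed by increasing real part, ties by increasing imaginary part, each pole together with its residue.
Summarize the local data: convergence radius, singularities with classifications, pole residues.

Radius of convergence at 0: 3/7.
At (-3/4) - ((1/12)*sqrt(111))*i: a pole of order 1; residue (3959613/10237595) - ((10985961/378791015)*sqrt(111))*i.
At (-3/4) + ((1/12)*sqrt(111))*i: a pole of order 1; residue (3959613/10237595) + ((10985961/378791015)*sqrt(111))*i.
At -3/7: a pole of order 2; residue -7919226/10237595.

Denominator factor (α**2 + 3*α/2 + 4/3): discriminant -37/12, complex-conjugate roots (-3/4) + ((1/12)*sqrt(111))*i and (-3/4) - ((1/12)*sqrt(111))*i; poles of order 1, moduli (2/3)*sqrt(3) and (2/3)*sqrt(3).
Denominator factor (α + 3/7)^2: pole of order 2 at -3/7, modulus 3/7.
The radius of convergence is the smallest modulus among the singular points: 3/7.
The factor α**2 + 3*α/2 + 4/3 splits as (α - a)(α - a') with a = (-3/4) - ((1/12)*sqrt(111))*i, a' = (-3/4) + ((1/12)*sqrt(111))*i. At the order-1 pole a set g(α) = (α - a)*f(α) = [(19/31 - 6*α/35)/(α + 3/7)**2] / (α - a').
Simple pole: residue = g(a) at a = (-3/4) - ((1/12)*sqrt(111))*i, which is (3959613/10237595) - ((10985961/378791015)*sqrt(111))*i.
The factor α**2 + 3*α/2 + 4/3 splits as (α - a)(α - a') with a = (-3/4) + ((1/12)*sqrt(111))*i, a' = (-3/4) - ((1/12)*sqrt(111))*i. At the order-1 pole a set g(α) = (α - a)*f(α) = [(19/31 - 6*α/35)/(α + 3/7)**2] / (α - a').
Simple pole: residue = g(a) at a = (-3/4) + ((1/12)*sqrt(111))*i, which is (3959613/10237595) + ((10985961/378791015)*sqrt(111))*i.
At the order-2 pole -3/7 set g(α) = (α - (-3/7))^2*f(α) = (19/31 - 6*α/35)/(α**2 + 3*α/2 + 4/3).
Order-2 pole: residue = g'(a); g'(-3/7) = -7919226/10237595, so the residue is -7919226/10237595.
List the singular points by increasing real part (a conjugate pair: the negative imaginary part first).


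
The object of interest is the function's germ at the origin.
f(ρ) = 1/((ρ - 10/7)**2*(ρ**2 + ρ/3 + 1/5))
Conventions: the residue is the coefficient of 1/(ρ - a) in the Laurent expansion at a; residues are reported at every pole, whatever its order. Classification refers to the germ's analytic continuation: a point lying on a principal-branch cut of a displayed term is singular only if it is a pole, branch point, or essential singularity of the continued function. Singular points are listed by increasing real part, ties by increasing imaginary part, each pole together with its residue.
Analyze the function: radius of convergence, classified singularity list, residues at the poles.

Denominator factor (ρ**2 + ρ/3 + 1/5): discriminant -31/45, complex-conjugate roots (-1/6) + ((1/30)*sqrt(155))*i and (-1/6) - ((1/30)*sqrt(155))*i; poles of order 1, moduli (1/5)*sqrt(5) and (1/5)*sqrt(5).
Denominator factor (ρ - 10/7)^2: pole of order 2 at 10/7, modulus 10/7.
The radius of convergence is the smallest modulus among the singular points: (1/5)*sqrt(5).
The factor ρ**2 + ρ/3 + 1/5 splits as (ρ - a)(ρ - a') with a = (-1/6) - ((1/30)*sqrt(155))*i, a' = (-1/6) + ((1/30)*sqrt(155))*i. At the order-1 pole a set g(ρ) = (ρ - a)*f(ρ) = [(ρ - 10/7)**(-2)] / (ρ - a').
Simple pole: residue = g(a) at a = (-1/6) - ((1/30)*sqrt(155))*i, which is (1723575/7976018) + ((7690305/247256558)*sqrt(155))*i.
The factor ρ**2 + ρ/3 + 1/5 splits as (ρ - a)(ρ - a') with a = (-1/6) + ((1/30)*sqrt(155))*i, a' = (-1/6) - ((1/30)*sqrt(155))*i. At the order-1 pole a set g(ρ) = (ρ - a)*f(ρ) = [(ρ - 10/7)**(-2)] / (ρ - a').
Simple pole: residue = g(a) at a = (-1/6) + ((1/30)*sqrt(155))*i, which is (1723575/7976018) - ((7690305/247256558)*sqrt(155))*i.
At the order-2 pole 10/7 set g(ρ) = (ρ - (10/7))^2*f(ρ) = 1/(ρ**2 + ρ/3 + 1/5).
Order-2 pole: residue = g'(a); g'(10/7) = -1723575/3988009, so the residue is -1723575/3988009.
List the singular points by increasing real part (a conjugate pair: the negative imaginary part first).

Radius of convergence at 0: (1/5)*sqrt(5).
At (-1/6) - ((1/30)*sqrt(155))*i: a pole of order 1; residue (1723575/7976018) + ((7690305/247256558)*sqrt(155))*i.
At (-1/6) + ((1/30)*sqrt(155))*i: a pole of order 1; residue (1723575/7976018) - ((7690305/247256558)*sqrt(155))*i.
At 10/7: a pole of order 2; residue -1723575/3988009.


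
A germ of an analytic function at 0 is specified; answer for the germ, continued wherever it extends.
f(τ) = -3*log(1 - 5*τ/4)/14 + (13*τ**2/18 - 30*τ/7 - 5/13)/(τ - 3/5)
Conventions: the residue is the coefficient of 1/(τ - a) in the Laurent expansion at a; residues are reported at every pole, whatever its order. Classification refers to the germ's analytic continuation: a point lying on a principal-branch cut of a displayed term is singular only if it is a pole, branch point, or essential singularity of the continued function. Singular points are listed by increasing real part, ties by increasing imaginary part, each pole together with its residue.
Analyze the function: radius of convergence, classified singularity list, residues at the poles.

Radius of convergence at 0: 3/5.
At 3/5: a pole of order 1; residue -12267/4550.
At 4/5: a logarithmic branch point.

Denominator factor (τ - 3/5): pole of order 1 at 3/5, modulus 3/5.
Branch term (-3/14)*log(1 - τ/(4/5)): its argument vanishes at τ = 4/5, a logarithmic branch point, modulus 4/5.
The radius of convergence is the smallest modulus among the singular points: 3/5.
The branch term is analytic at 3/5 and contributes nothing to the residue; only the rational part matters.
At the order-1 pole 3/5 set g(τ) = (τ - (3/5))*(rational part) = 13*τ**2/18 - 30*τ/7 - 5/13.
Simple pole: residue = g(a) at a = 3/5, which is -12267/4550.
List the singular points by increasing real part (a conjugate pair: the negative imaginary part first).


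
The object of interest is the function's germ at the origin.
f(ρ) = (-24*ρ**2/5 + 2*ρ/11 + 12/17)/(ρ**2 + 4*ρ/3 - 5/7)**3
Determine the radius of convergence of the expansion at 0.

Denominator factor (ρ**2 + 4*ρ/3 - 5/7)^3: discriminant 292/63, real irrational roots -2/3 + (1/21)*sqrt(511) and -2/3 - (1/21)*sqrt(511); poles of order 3, moduli -2/3 + (1/21)*sqrt(511) and 2/3 + (1/21)*sqrt(511).
The radius of convergence is the smallest modulus among the singular points: -2/3 + (1/21)*sqrt(511).

The radius of convergence is -2/3 + (1/21)*sqrt(511).


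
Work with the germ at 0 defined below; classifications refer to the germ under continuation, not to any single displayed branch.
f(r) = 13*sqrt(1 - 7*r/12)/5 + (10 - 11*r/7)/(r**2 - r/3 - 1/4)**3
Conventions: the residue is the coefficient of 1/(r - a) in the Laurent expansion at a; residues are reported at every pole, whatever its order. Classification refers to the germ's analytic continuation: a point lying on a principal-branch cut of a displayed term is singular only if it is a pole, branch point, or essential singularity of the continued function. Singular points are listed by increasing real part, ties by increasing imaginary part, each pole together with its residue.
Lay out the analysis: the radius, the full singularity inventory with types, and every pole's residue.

Radius of convergence at 0: -1/6 + (1/6)*sqrt(10).
At 1/6 - (1/6)*sqrt(10): a pole of order 3; residue -(99387/7000)*sqrt(10).
At 1/6 + (1/6)*sqrt(10): a pole of order 3; residue (99387/7000)*sqrt(10).
At 12/7: an algebraic (square-root) branch point.

Denominator factor (r**2 - r/3 - 1/4)^3: discriminant 10/9, real irrational roots 1/6 + (1/6)*sqrt(10) and 1/6 - (1/6)*sqrt(10); poles of order 3, moduli 1/6 + (1/6)*sqrt(10) and -1/6 + (1/6)*sqrt(10).
Branch term (13/5)*sqrt(1 - r/(12/7)): its argument vanishes at r = 12/7, a square-root branch point, modulus 12/7.
The radius of convergence is the smallest modulus among the singular points: -1/6 + (1/6)*sqrt(10).
The branch term is analytic at 1/6 - (1/6)*sqrt(10) and contributes nothing to the residue; only the rational part matters.
The factor r**2 - r/3 - 1/4 splits as (r - a)(r - a') with a = 1/6 - (1/6)*sqrt(10), a' = 1/6 + (1/6)*sqrt(10). At the order-3 pole a set g(r) = (r - a)^3*(rational part) = [10 - 11*r/7] / (r - a')^3.
Order-3 pole: residue = g''(a)/2; g''(1/6 - (1/6)*sqrt(10)) = -(99387/3500)*sqrt(10), so the residue is -(99387/7000)*sqrt(10).
The branch term is analytic at 1/6 + (1/6)*sqrt(10) and contributes nothing to the residue; only the rational part matters.
The factor r**2 - r/3 - 1/4 splits as (r - a)(r - a') with a = 1/6 + (1/6)*sqrt(10), a' = 1/6 - (1/6)*sqrt(10). At the order-3 pole a set g(r) = (r - a)^3*(rational part) = [10 - 11*r/7] / (r - a')^3.
Order-3 pole: residue = g''(a)/2; g''(1/6 + (1/6)*sqrt(10)) = (99387/3500)*sqrt(10), so the residue is (99387/7000)*sqrt(10).
List the singular points by increasing real part (a conjugate pair: the negative imaginary part first).


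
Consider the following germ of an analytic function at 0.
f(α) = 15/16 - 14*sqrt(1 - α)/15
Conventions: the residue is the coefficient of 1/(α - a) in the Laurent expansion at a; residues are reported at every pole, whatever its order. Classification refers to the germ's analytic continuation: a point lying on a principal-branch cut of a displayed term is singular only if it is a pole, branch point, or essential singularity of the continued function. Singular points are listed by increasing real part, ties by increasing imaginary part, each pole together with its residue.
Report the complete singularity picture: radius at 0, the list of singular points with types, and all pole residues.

Branch term (-14/15)*sqrt(1 - α/(1)): its argument vanishes at α = 1, a square-root branch point, modulus 1.
The radius of convergence is the smallest modulus among the singular points: 1.

Radius of convergence at 0: 1.
At 1: an algebraic (square-root) branch point.


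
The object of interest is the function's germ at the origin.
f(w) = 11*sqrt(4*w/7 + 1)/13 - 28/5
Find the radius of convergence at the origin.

The radius of convergence is 7/4.

Branch term (11/13)*sqrt(1 - w/(-7/4)): its argument vanishes at w = -7/4, a square-root branch point, modulus 7/4.
The radius of convergence is the smallest modulus among the singular points: 7/4.


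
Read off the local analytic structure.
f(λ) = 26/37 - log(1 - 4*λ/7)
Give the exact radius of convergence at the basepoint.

The radius of convergence is 7/4.

Branch term (-1)*log(1 - λ/(7/4)): its argument vanishes at λ = 7/4, a logarithmic branch point, modulus 7/4.
The radius of convergence is the smallest modulus among the singular points: 7/4.


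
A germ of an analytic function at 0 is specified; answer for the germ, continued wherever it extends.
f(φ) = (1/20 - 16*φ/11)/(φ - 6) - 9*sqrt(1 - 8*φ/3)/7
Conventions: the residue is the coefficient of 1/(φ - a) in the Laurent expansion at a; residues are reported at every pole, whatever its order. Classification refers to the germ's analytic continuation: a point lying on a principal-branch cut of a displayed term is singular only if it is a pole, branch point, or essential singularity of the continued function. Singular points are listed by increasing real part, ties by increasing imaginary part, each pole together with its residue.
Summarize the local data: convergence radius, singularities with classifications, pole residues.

Radius of convergence at 0: 3/8.
At 3/8: an algebraic (square-root) branch point.
At 6: a pole of order 1; residue -1909/220.

Denominator factor (φ - 6): pole of order 1 at 6, modulus 6.
Branch term (-9/7)*sqrt(1 - φ/(3/8)): its argument vanishes at φ = 3/8, a square-root branch point, modulus 3/8.
The radius of convergence is the smallest modulus among the singular points: 3/8.
The branch term is analytic at 6 and contributes nothing to the residue; only the rational part matters.
At the order-1 pole 6 set g(φ) = (φ - (6))*(rational part) = 1/20 - 16*φ/11.
Simple pole: residue = g(a) at a = 6, which is -1909/220.
List the singular points by increasing real part (a conjugate pair: the negative imaginary part first).


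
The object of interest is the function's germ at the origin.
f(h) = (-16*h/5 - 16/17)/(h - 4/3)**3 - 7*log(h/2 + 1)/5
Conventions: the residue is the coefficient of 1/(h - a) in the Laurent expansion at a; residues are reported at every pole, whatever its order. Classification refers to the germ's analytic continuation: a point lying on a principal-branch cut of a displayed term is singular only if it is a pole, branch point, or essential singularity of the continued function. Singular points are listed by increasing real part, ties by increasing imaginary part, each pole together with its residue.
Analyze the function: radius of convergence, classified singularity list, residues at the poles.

Denominator factor (h - 4/3)^3: pole of order 3 at 4/3, modulus 4/3.
Branch term (-7/5)*log(1 - h/(-2)): its argument vanishes at h = -2, a logarithmic branch point, modulus 2.
The radius of convergence is the smallest modulus among the singular points: 4/3.
The branch term is analytic at 4/3 and contributes nothing to the residue; only the rational part matters.
At the order-3 pole 4/3 set g(h) = (h - (4/3))^3*(rational part) = -16*h/5 - 16/17.
Order-3 pole: residue = g''(a)/2; g''(4/3) = 0, so the residue is 0.
List the singular points by increasing real part (a conjugate pair: the negative imaginary part first).

Radius of convergence at 0: 4/3.
At -2: a logarithmic branch point.
At 4/3: a pole of order 3; residue 0.


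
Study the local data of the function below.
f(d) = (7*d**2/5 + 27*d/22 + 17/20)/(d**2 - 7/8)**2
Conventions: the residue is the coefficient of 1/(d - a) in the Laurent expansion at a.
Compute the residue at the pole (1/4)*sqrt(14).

The factor d**2 - 7/8 splits as (d - a)(d - a') with a = (1/4)*sqrt(14), a' = -(1/4)*sqrt(14). At the order-2 pole a set g(d) = (d - a)^2*f(d) = [7*d**2/5 + 27*d/22 + 17/20] / (d - a')^2.
Order-2 pole: residue = g'(a); g'((1/4)*sqrt(14)) = (3/98)*sqrt(14), so the residue is (3/98)*sqrt(14).

The residue is (3/98)*sqrt(14).


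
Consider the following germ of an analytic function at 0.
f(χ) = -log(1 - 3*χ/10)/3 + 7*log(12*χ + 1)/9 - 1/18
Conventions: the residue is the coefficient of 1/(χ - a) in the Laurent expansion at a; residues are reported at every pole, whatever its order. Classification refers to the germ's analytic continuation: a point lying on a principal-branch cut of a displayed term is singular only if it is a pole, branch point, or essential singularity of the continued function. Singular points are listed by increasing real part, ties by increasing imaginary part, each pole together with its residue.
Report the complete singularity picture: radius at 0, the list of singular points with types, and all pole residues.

Radius of convergence at 0: 1/12.
At -1/12: a logarithmic branch point.
At 10/3: a logarithmic branch point.

Branch term (-1/3)*log(1 - χ/(10/3)): its argument vanishes at χ = 10/3, a logarithmic branch point, modulus 10/3.
Branch term (7/9)*log(1 - χ/(-1/12)): its argument vanishes at χ = -1/12, a logarithmic branch point, modulus 1/12.
The radius of convergence is the smallest modulus among the singular points: 1/12.
List the singular points by increasing real part (a conjugate pair: the negative imaginary part first).


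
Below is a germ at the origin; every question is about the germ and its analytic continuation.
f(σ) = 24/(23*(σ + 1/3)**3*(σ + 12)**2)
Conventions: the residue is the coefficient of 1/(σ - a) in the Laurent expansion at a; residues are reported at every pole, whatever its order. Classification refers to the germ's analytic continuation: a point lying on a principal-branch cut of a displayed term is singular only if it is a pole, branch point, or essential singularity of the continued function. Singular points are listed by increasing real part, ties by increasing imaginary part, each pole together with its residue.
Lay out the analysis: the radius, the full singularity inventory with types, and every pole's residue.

Denominator factor (σ + 12)^2: pole of order 2 at -12, modulus 12.
Denominator factor (σ + 1/3)^3: pole of order 3 at -1/3, modulus 1/3.
The radius of convergence is the smallest modulus among the singular points: 1/3.
At the order-2 pole -12 set g(σ) = (σ - (-12))^2*f(σ) = 24/(23*(σ + 1/3)**3).
Order-2 pole: residue = g'(a); g'(-12) = -5832/34514375, so the residue is -5832/34514375.
At the order-3 pole -1/3 set g(σ) = (σ - (-1/3))^3*f(σ) = 24/(23*(σ + 12)**2).
Order-3 pole: residue = g''(a)/2; g''(-1/3) = 11664/34514375, so the residue is 5832/34514375.
List the singular points by increasing real part (a conjugate pair: the negative imaginary part first).

Radius of convergence at 0: 1/3.
At -12: a pole of order 2; residue -5832/34514375.
At -1/3: a pole of order 3; residue 5832/34514375.


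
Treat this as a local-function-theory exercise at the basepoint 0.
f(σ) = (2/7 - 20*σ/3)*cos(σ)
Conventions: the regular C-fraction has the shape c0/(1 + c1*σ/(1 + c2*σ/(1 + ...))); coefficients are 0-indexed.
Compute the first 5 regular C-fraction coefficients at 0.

Taylor coefficients (expand at 0): a_0 = 2/7, a_1 = -20/3, a_2 = -1/7, a_3 = 10/3, a_4 = 1/84.
c0 = a_0 = 2/7. Peel one level at a time: if S = 1 + c*σ/S' with S'(0) = 1, then c is the σ-coefficient of S and S' = c*σ/(S - 1).
S_1 = c0/f = 1 + (70/3)*σ + (9809/18)*σ^2 + ...; c1 = 70/3.
S_2 = c1*σ/(S_1 - 1) = 1 + (-9809/420)*σ + (9809/19600)*σ^2 + ...; c2 = -9809/420.
S_3 = c2*σ/(S_2 - 1) = 1 + (3/140)*σ + (-15/39236)*σ^2 + ...; c3 = 3/140.
S_4 = c3*σ/(S_3 - 1) = 1 + (175/9809)*σ + ...; c4 = 175/9809.

The regular C-fraction coefficients are [2/7, 70/3, -9809/420, 3/140, 175/9809].


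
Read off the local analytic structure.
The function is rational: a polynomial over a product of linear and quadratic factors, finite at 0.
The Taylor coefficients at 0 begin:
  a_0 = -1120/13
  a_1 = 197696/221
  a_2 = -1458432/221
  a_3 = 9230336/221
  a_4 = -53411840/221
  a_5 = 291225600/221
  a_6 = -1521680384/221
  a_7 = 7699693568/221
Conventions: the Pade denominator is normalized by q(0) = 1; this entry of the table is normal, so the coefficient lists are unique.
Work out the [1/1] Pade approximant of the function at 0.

The Pade approximant has numerator coefficients [-1120/13, 176799424/682669]; denominator coefficients [1, 22788/3089].

Taylor coefficients needed (read off): a_0 = -1120/13, a_1 = 197696/221, a_2 = -1458432/221.
Write the denominator as Q(r) = 1 + q1*r. Requiring Q*f - P = O(r^3) with deg P <= 1 kills the coefficients of r^2..r^2 in Q*f:
  r^2: a_2 + q1*a_1 = 0, i.e. -1458432/221 + (197696/221)*q1 = 0.
Solving this linear system: q1 = 22788/3089.
The numerator is Q*f truncated at degree 1: P0 = a_0 = -1120/13; P1 = a_1 + q1*a_0 = 176799424/682669.


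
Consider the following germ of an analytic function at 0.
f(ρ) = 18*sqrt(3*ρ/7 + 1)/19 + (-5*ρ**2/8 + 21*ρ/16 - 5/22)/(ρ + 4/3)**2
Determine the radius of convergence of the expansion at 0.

Denominator factor (ρ + 4/3)^2: pole of order 2 at -4/3, modulus 4/3.
Branch term (18/19)*sqrt(1 - ρ/(-7/3)): its argument vanishes at ρ = -7/3, a square-root branch point, modulus 7/3.
The radius of convergence is the smallest modulus among the singular points: 4/3.

The radius of convergence is 4/3.


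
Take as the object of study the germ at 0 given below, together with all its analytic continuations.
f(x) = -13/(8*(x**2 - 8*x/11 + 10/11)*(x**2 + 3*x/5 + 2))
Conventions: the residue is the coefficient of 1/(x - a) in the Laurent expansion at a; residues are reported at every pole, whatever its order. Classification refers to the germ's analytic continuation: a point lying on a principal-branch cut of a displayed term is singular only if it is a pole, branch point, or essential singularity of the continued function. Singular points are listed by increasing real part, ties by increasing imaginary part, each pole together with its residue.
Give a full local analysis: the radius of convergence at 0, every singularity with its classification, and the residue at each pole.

Radius of convergence at 0: (1/11)*sqrt(110).
At (-3/10) - ((1/10)*sqrt(191))*i: a pole of order 1; residue (-10439/37216) + ((54483/7108256)*sqrt(191))*i.
At (-3/10) + ((1/10)*sqrt(191))*i: a pole of order 1; residue (-10439/37216) - ((54483/7108256)*sqrt(191))*i.
At (4/11) - ((1/11)*sqrt(94))*i: a pole of order 1; residue (10439/37216) - ((17017/437288)*sqrt(94))*i.
At (4/11) + ((1/11)*sqrt(94))*i: a pole of order 1; residue (10439/37216) + ((17017/437288)*sqrt(94))*i.

Denominator factor (x**2 - 8*x/11 + 10/11): discriminant -376/121, complex-conjugate roots (4/11) + ((1/11)*sqrt(94))*i and (4/11) - ((1/11)*sqrt(94))*i; poles of order 1, moduli (1/11)*sqrt(110) and (1/11)*sqrt(110).
Denominator factor (x**2 + 3*x/5 + 2): discriminant -191/25, complex-conjugate roots (-3/10) + ((1/10)*sqrt(191))*i and (-3/10) - ((1/10)*sqrt(191))*i; poles of order 1, moduli sqrt(2) and sqrt(2).
The radius of convergence is the smallest modulus among the singular points: (1/11)*sqrt(110).
The factor x**2 + 3*x/5 + 2 splits as (x - a)(x - a') with a = (-3/10) - ((1/10)*sqrt(191))*i, a' = (-3/10) + ((1/10)*sqrt(191))*i. At the order-1 pole a set g(x) = (x - a)*f(x) = [-13/(8*(x**2 - 8*x/11 + 10/11))] / (x - a').
Simple pole: residue = g(a) at a = (-3/10) - ((1/10)*sqrt(191))*i, which is (-10439/37216) + ((54483/7108256)*sqrt(191))*i.
The factor x**2 + 3*x/5 + 2 splits as (x - a)(x - a') with a = (-3/10) + ((1/10)*sqrt(191))*i, a' = (-3/10) - ((1/10)*sqrt(191))*i. At the order-1 pole a set g(x) = (x - a)*f(x) = [-13/(8*(x**2 - 8*x/11 + 10/11))] / (x - a').
Simple pole: residue = g(a) at a = (-3/10) + ((1/10)*sqrt(191))*i, which is (-10439/37216) - ((54483/7108256)*sqrt(191))*i.
The factor x**2 - 8*x/11 + 10/11 splits as (x - a)(x - a') with a = (4/11) - ((1/11)*sqrt(94))*i, a' = (4/11) + ((1/11)*sqrt(94))*i. At the order-1 pole a set g(x) = (x - a)*f(x) = [-13/(8*(x**2 + 3*x/5 + 2))] / (x - a').
Simple pole: residue = g(a) at a = (4/11) - ((1/11)*sqrt(94))*i, which is (10439/37216) - ((17017/437288)*sqrt(94))*i.
The factor x**2 - 8*x/11 + 10/11 splits as (x - a)(x - a') with a = (4/11) + ((1/11)*sqrt(94))*i, a' = (4/11) - ((1/11)*sqrt(94))*i. At the order-1 pole a set g(x) = (x - a)*f(x) = [-13/(8*(x**2 + 3*x/5 + 2))] / (x - a').
Simple pole: residue = g(a) at a = (4/11) + ((1/11)*sqrt(94))*i, which is (10439/37216) + ((17017/437288)*sqrt(94))*i.
List the singular points by increasing real part (a conjugate pair: the negative imaginary part first).


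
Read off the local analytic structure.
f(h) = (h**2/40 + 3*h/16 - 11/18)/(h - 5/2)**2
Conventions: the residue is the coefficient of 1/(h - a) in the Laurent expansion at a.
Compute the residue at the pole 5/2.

The residue is 5/16.

At the order-2 pole 5/2 set g(h) = (h - (5/2))^2*f(h) = h**2/40 + 3*h/16 - 11/18.
Order-2 pole: residue = g'(a); g'(5/2) = 5/16, so the residue is 5/16.


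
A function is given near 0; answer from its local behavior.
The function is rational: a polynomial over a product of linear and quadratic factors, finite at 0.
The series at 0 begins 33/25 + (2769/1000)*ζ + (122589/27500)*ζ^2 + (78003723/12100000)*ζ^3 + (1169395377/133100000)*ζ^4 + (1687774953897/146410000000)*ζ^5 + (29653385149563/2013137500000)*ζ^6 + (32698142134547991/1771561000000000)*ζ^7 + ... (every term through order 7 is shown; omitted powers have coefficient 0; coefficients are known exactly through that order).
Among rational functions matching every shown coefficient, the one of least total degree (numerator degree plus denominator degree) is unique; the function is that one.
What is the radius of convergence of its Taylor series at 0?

No rational of total degree below 4 reproduces all 8 coefficients; solving the [1/3] Pade equations on them gives f(ζ) = (3*ζ/2 - 4)/((ζ - 11/3)*(ζ - 10/11)**2), whose expansion matches every shown term.
Denominator factor (ζ - 11/3): pole of order 1 at 11/3, modulus 11/3.
Denominator factor (ζ - 10/11)^2: pole of order 2 at 10/11, modulus 10/11.
The radius of convergence is the smallest modulus among the singular points: 10/11.

The radius of convergence is 10/11.


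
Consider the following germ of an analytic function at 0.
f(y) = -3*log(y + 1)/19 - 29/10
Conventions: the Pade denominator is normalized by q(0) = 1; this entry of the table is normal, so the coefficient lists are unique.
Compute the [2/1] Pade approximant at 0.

Taylor coefficients needed (expand at 0): a_0 = -29/10, a_1 = -3/19, a_2 = 3/38, a_3 = -1/19.
Write the denominator as Q(y) = 1 + q1*y. Requiring Q*f - P = O(y^4) with deg P <= 2 kills the coefficients of y^3..y^3 in Q*f:
  y^3: a_3 + q1*a_2 = 0, i.e. -1/19 + (3/38)*q1 = 0.
Solving this linear system: q1 = 2/3.
The numerator is Q*f truncated at degree 2: P0 = a_0 = -29/10; P1 = a_1 + q1*a_0 = -596/285; P2 = a_2 + q1*a_1 = -1/38.

The Pade approximant has numerator coefficients [-29/10, -596/285, -1/38]; denominator coefficients [1, 2/3].


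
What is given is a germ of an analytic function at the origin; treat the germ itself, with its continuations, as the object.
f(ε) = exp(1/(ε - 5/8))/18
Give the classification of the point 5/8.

The exponent 1/(ε - (5/8)) has a pole at 5/8, so exp(1/(ε - (5/8))) takes every nonzero value near it: an essential singularity (not a pole of any order).

The point is an essential singularity.


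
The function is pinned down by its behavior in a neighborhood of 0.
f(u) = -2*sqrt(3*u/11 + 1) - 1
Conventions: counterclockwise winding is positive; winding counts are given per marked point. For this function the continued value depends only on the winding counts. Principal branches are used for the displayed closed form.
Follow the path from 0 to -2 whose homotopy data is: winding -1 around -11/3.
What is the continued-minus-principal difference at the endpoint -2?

Continued minus principal equals (4/11)*sqrt(55).

The rational part is single-valued and drops out of the difference; each branch term changes only by its own monodromy.
(-2)*sqrt(1 - u/(-11/3)): winding -1 is odd, the square root flips sign, contributing -2*(-2)*sqrt(1 - (-2)/(-11/3)) = -2*(-2)*sqrt(5/11) = (4/11)*sqrt(55).
Summing the contributions at u = -2 gives (4/11)*sqrt(55).


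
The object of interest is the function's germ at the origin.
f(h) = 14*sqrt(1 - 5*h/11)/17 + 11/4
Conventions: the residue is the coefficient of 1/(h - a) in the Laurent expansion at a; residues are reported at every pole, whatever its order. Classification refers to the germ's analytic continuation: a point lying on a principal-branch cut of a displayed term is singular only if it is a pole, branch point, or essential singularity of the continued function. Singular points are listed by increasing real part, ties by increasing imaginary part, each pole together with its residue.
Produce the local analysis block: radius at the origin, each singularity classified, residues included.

Branch term (14/17)*sqrt(1 - h/(11/5)): its argument vanishes at h = 11/5, a square-root branch point, modulus 11/5.
The radius of convergence is the smallest modulus among the singular points: 11/5.

Radius of convergence at 0: 11/5.
At 11/5: an algebraic (square-root) branch point.


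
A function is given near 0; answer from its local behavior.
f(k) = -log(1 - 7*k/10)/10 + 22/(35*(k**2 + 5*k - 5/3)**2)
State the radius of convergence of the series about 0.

The radius of convergence is -5/2 + (1/6)*sqrt(285).

Denominator factor (k**2 + 5*k - 5/3)^2: discriminant 95/3, real irrational roots -5/2 + (1/6)*sqrt(285) and -5/2 - (1/6)*sqrt(285); poles of order 2, moduli -5/2 + (1/6)*sqrt(285) and 5/2 + (1/6)*sqrt(285).
Branch term (-1/10)*log(1 - k/(10/7)): its argument vanishes at k = 10/7, a logarithmic branch point, modulus 10/7.
The radius of convergence is the smallest modulus among the singular points: -5/2 + (1/6)*sqrt(285).


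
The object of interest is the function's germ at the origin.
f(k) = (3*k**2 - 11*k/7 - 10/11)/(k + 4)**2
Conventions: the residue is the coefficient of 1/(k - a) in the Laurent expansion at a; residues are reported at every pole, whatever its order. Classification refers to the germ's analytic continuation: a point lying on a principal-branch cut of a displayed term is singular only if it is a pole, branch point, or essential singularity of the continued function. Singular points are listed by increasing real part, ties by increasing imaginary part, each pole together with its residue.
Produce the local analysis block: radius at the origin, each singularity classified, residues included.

Denominator factor (k + 4)^2: pole of order 2 at -4, modulus 4.
The radius of convergence is the smallest modulus among the singular points: 4.
At the order-2 pole -4 set g(k) = (k - (-4))^2*f(k) = 3*k**2 - 11*k/7 - 10/11.
Order-2 pole: residue = g'(a); g'(-4) = -179/7, so the residue is -179/7.

Radius of convergence at 0: 4.
At -4: a pole of order 2; residue -179/7.


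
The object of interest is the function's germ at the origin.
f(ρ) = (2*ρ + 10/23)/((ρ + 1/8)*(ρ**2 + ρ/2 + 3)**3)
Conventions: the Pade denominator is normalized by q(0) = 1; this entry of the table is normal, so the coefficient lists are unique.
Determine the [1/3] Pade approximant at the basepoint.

The Pade approximant has numerator coefficients [80/621, 670471664/1142592183]; denominator coefficients [1, 31113191/3679846, 108362603/22079076, 3808450295/397423368].

Taylor coefficients needed (expand at 0): a_0 = 80/621, a_1 = -104/207, a_2 = 6736/1863, a_3 = -491932/16767, a_4 = 3942485/16767.
Write the denominator as Q(ρ) = 1 + q1*ρ + q2*ρ^2 + q3*ρ^3. Requiring Q*f - P = O(ρ^5) with deg P <= 1 kills the coefficients of ρ^2..ρ^4 in Q*f:
  ρ^2: a_2 + q1*a_1 + q2*a_0 = 0, i.e. 6736/1863 + (-104/207)*q1 + (80/621)*q2 = 0.
  ρ^3: a_3 + q1*a_2 + q2*a_1 + q3*a_0 = 0, i.e. -491932/16767 + (6736/1863)*q1 + (-104/207)*q2 + (80/621)*q3 = 0.
  ρ^4: a_4 + q1*a_3 + q2*a_2 + q3*a_1 = 0, i.e. 3942485/16767 + (-491932/16767)*q1 + (6736/1863)*q2 + (-104/207)*q3 = 0.
Solving this linear system: q1 = 31113191/3679846, q2 = 108362603/22079076, q3 = 3808450295/397423368.
The numerator is Q*f truncated at degree 1: P0 = a_0 = 80/621; P1 = a_1 + q1*a_0 = 670471664/1142592183.


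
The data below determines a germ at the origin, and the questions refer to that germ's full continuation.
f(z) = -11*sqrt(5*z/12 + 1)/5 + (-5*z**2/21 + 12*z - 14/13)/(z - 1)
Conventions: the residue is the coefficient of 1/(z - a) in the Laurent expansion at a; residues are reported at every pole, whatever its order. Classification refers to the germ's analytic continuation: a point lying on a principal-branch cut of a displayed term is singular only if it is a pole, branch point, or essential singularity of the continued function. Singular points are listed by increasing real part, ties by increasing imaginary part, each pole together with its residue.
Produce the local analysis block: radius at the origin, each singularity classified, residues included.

Radius of convergence at 0: 1.
At -12/5: an algebraic (square-root) branch point.
At 1: a pole of order 1; residue 2917/273.

Denominator factor (z - 1): pole of order 1 at 1, modulus 1.
Branch term (-11/5)*sqrt(1 - z/(-12/5)): its argument vanishes at z = -12/5, a square-root branch point, modulus 12/5.
The radius of convergence is the smallest modulus among the singular points: 1.
The branch term is analytic at 1 and contributes nothing to the residue; only the rational part matters.
At the order-1 pole 1 set g(z) = (z - (1))*(rational part) = -5*z**2/21 + 12*z - 14/13.
Simple pole: residue = g(a) at a = 1, which is 2917/273.
List the singular points by increasing real part (a conjugate pair: the negative imaginary part first).


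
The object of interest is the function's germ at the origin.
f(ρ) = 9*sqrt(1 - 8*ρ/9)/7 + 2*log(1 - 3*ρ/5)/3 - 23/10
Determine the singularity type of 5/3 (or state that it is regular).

The point is a logarithmic branch point.

The term (2/3)*log(1 - ρ/(5/3)) has argument 1 - 5/3/(5/3) = 0 at 5/3: a logarithmic (infinitely-sheeted) branch point; the remaining terms are analytic or single-valued there.


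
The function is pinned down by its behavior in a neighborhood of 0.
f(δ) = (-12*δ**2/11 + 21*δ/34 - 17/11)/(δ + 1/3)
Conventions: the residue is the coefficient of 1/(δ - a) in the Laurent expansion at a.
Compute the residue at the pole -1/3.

At the order-1 pole -1/3 set g(δ) = (δ - (-1/3))*f(δ) = -12*δ**2/11 + 21*δ/34 - 17/11.
Simple pole: residue = g(a) at a = -1/3, which is -191/102.

The residue is -191/102.


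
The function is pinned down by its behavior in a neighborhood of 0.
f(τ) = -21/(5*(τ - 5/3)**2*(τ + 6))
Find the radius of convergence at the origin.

Denominator factor (τ - 5/3)^2: pole of order 2 at 5/3, modulus 5/3.
Denominator factor (τ + 6): pole of order 1 at -6, modulus 6.
The radius of convergence is the smallest modulus among the singular points: 5/3.

The radius of convergence is 5/3.


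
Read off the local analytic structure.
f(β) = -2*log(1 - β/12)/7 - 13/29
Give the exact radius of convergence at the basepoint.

Branch term (-2/7)*log(1 - β/(12)): its argument vanishes at β = 12, a logarithmic branch point, modulus 12.
The radius of convergence is the smallest modulus among the singular points: 12.

The radius of convergence is 12.


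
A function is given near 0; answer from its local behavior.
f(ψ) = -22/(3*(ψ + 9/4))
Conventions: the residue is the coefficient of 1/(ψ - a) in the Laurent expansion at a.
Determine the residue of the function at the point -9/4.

The residue is -22/3.

At the order-1 pole -9/4 set g(ψ) = (ψ - (-9/4))*f(ψ) = -22/3.
Simple pole: residue = g(a) at a = -9/4, which is -22/3.


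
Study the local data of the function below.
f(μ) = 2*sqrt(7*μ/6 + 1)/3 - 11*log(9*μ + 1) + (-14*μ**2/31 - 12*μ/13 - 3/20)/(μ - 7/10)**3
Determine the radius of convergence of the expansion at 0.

Denominator factor (μ - 7/10)^3: pole of order 3 at 7/10, modulus 7/10.
Branch term (-11)*log(1 - μ/(-1/9)): its argument vanishes at μ = -1/9, a logarithmic branch point, modulus 1/9.
Branch term (2/3)*sqrt(1 - μ/(-6/7)): its argument vanishes at μ = -6/7, a square-root branch point, modulus 6/7.
The radius of convergence is the smallest modulus among the singular points: 1/9.

The radius of convergence is 1/9.


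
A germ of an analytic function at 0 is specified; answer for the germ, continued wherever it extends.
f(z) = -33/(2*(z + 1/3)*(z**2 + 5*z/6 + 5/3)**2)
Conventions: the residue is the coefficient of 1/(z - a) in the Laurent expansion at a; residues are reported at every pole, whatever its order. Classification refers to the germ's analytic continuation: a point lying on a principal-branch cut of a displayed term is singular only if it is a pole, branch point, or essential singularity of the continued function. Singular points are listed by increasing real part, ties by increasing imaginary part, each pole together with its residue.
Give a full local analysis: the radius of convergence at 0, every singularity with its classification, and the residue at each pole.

Radius of convergence at 0: 1/3.
At (-5/12) - ((1/12)*sqrt(215))*i: a pole of order 2; residue (11/3) + ((3553/138675)*sqrt(215))*i.
At (-5/12) + ((1/12)*sqrt(215))*i: a pole of order 2; residue (11/3) - ((3553/138675)*sqrt(215))*i.
At -1/3: a pole of order 1; residue -22/3.

Denominator factor (z + 1/3): pole of order 1 at -1/3, modulus 1/3.
Denominator factor (z**2 + 5*z/6 + 5/3)^2: discriminant -215/36, complex-conjugate roots (-5/12) + ((1/12)*sqrt(215))*i and (-5/12) - ((1/12)*sqrt(215))*i; poles of order 2, moduli (1/3)*sqrt(15) and (1/3)*sqrt(15).
The radius of convergence is the smallest modulus among the singular points: 1/3.
The factor z**2 + 5*z/6 + 5/3 splits as (z - a)(z - a') with a = (-5/12) - ((1/12)*sqrt(215))*i, a' = (-5/12) + ((1/12)*sqrt(215))*i. At the order-2 pole a set g(z) = (z - a)^2*f(z) = [-33/(2*(z + 1/3))] / (z - a')^2.
Order-2 pole: residue = g'(a); g'((-5/12) - ((1/12)*sqrt(215))*i) = (11/3) + ((3553/138675)*sqrt(215))*i, so the residue is (11/3) + ((3553/138675)*sqrt(215))*i.
The factor z**2 + 5*z/6 + 5/3 splits as (z - a)(z - a') with a = (-5/12) + ((1/12)*sqrt(215))*i, a' = (-5/12) - ((1/12)*sqrt(215))*i. At the order-2 pole a set g(z) = (z - a)^2*f(z) = [-33/(2*(z + 1/3))] / (z - a')^2.
Order-2 pole: residue = g'(a); g'((-5/12) + ((1/12)*sqrt(215))*i) = (11/3) - ((3553/138675)*sqrt(215))*i, so the residue is (11/3) - ((3553/138675)*sqrt(215))*i.
At the order-1 pole -1/3 set g(z) = (z - (-1/3))*f(z) = -33/(2*(z**2 + 5*z/6 + 5/3)**2).
Simple pole: residue = g(a) at a = -1/3, which is -22/3.
List the singular points by increasing real part (a conjugate pair: the negative imaginary part first).
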